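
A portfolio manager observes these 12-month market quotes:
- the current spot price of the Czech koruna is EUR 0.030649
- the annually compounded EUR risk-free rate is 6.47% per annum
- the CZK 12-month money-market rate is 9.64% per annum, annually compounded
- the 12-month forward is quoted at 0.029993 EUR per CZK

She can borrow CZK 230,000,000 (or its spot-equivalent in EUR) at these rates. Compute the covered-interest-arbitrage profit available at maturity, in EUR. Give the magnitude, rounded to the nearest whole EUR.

T = 1 year.
Invest the CZK and cover forward: 230,000,000 × 1.096400 × 0.029993 = EUR 7,563,394.80.
Convert at spot and invest in EUR: 230,000,000 × 0.030649 × 1.064700 = EUR 7,505,357.77.
The quoted forward overvalues CZK, so borrow EUR, buy CZK at spot, deposit the CZK at 9.64%, and sell the proceeds forward at 0.029993.
The gap between the two covered legs is EUR 58,037.

EUR 58,037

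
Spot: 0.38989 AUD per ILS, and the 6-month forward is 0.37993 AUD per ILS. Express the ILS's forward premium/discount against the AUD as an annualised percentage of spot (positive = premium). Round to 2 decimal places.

-5.11%

T = 6/12 years.
ILS trades forward at -2.55457% vs spot over the period.
Per annum: -0.0255457 / (6/12) = -0.051091 = -5.11%.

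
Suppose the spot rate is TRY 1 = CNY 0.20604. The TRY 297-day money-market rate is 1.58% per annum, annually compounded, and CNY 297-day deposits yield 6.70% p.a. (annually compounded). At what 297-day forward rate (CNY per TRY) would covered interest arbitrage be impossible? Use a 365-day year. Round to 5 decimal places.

T = 297/365 years.
CNY growth factor: (1 + 0.0670)^(297/365) = 1.0541863.
TRY accumulates by (1 + 0.0158)^(297/365) = 1.0128376.
CIP: F = S · (grow CNY)/(grow TRY) = 0.20604 × 1.0541863/1.0128376 = 0.2144515 CNY per TRY.

0.21445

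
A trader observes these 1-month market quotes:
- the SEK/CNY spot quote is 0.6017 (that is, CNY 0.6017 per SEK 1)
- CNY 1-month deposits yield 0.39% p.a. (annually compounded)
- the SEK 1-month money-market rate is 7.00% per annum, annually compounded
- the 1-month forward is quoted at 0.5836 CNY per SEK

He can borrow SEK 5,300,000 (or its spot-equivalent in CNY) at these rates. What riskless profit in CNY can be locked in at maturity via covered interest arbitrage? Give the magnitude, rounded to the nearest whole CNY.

T = 1/12 years.
Keep in SEK, deliver into the forward: 5,300,000·1.005654145·0.5836 = CNY 3,110,568.72.
Swap to CNY now, deposit: 5,300,000·0.6017·1.000324421 = CNY 3,190,044.58.
The quoted forward undervalues SEK, so borrow SEK, convert to CNY at spot, deposit the CNY at 0.39%, and buy SEK forward at 0.5836 to cover the loan.
The gap between the two covered legs is CNY 79,476.

CNY 79,476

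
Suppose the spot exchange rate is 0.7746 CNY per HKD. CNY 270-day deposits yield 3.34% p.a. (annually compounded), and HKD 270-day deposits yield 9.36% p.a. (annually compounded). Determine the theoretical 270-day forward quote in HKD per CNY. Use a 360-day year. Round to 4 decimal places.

1.3470

T = 270/360 years.
CNY accumulates by (1 + 0.0334)^(270/360) = 1.0249468.
Growth of 1 HKD over T: (1 + 0.0936)^(270/360) = 1.0694091.
Forward (CNY per HKD) = 0.7746 × 1.0249468 / 1.0694091 = 0.7423948.
Invert for HKD per CNY: 1 / 0.7423948 = 1.3470.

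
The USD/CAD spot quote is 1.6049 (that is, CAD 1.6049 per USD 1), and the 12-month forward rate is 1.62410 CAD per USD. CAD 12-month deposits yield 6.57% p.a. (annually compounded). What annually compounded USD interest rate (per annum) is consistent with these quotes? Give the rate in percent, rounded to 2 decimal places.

T = 1 year.
F/S = 1.6241/1.6049 = 1.0119634 = (growth of CAD) / (growth of USD).
CAD growth factor: (1 + 0.0657)^1 = 1.065700.
Hence g_USD = 1.0531013.
Annualise: 1.0531013^(1/1) − 1 = 0.053101 = 5.31%.

5.31%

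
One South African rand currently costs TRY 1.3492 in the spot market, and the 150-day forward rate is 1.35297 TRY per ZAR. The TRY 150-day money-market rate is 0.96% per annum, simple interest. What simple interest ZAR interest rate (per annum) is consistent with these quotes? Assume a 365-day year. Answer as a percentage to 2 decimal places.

T = 150/365 years.
CIP gives F = S · g_TRY/g_ZAR, so g_TRY/g_ZAR = 1.35297/1.3492 = 1.0027942.
TRY growth factor: 1 + 0.0096×150/365 = 1.0039452.
Hence g_ZAR = 1.0011478.
r = (1.0011478 − 1)/(150/365) = 0.002793 → 0.28%.

0.28%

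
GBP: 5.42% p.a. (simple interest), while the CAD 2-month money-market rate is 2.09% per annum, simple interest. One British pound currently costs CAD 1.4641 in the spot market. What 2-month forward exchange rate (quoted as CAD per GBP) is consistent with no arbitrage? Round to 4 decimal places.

1.4560

T = 2/12 years.
CAD accumulates by 1 + 0.0209×2/12 = 1.0034833.
GBP growth factor: 1 + 0.0542×2/12 = 1.0090333.
So F = 1.4641 × 1.0034833 / 1.0090333 = 1.456047 (CAD/GBP).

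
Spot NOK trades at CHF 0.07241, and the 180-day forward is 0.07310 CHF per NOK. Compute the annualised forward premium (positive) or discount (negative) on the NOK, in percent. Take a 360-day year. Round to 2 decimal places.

T = 180/360 years.
(F − S)/S = (0.07310 − 0.07241)/0.07241 = 0.0095291.
Annualise by dividing by T: 0.0095291 / (180/360) = 0.019058 → 1.91%.

+1.91%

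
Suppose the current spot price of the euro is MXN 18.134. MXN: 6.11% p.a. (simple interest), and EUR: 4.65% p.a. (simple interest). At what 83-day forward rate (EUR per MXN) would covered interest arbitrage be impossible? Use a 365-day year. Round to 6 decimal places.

0.054964

T = 83/365 years.
MXN growth factor: 1 + 0.0611×83/365 = 1.013894.
EUR accumulates by 1 + 0.0465×83/365 = 1.010574.
Forward (MXN per EUR) = 18.134 × 1.013894 / 1.010574 = 18.19357.
Invert for EUR per MXN: 1 / 18.19357 = 0.054964.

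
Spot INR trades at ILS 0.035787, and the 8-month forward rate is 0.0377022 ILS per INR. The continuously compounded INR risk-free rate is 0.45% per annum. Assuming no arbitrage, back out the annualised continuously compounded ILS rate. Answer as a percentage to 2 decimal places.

T = 8/12 years.
By CIP, F/S equals the ILS-to-INR growth ratio: 0.0377022/0.035787 = 1.0535166.
INR growth factor: e^(0.0045×8/12) = 1.0030045.
So the ILS growth factor = 1.0566819.
r = ln(1.0566819)/(8/12) = 0.082701 → 8.27%.

8.27%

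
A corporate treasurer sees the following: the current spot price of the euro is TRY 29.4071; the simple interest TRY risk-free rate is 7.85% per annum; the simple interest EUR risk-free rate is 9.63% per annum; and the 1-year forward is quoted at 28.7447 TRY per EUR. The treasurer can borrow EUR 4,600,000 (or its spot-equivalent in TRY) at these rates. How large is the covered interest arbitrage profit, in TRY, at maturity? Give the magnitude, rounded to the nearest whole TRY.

T = 1 year.
Invest the EUR and cover forward: 4,600,000 × 1.096300 × 28.7447 = TRY 144,958,947.21.
Convert at spot and invest in TRY: 4,600,000 × 29.4071 × 1.078500 = TRY 145,891,563.81.
The quoted forward undervalues EUR, so borrow EUR, convert to TRY at spot, deposit the TRY at 7.85%, and buy EUR forward at 28.7447 to cover the loan.
Profit = 145,891,563.81 − 144,958,947.21 = TRY 932,617.

TRY 932,617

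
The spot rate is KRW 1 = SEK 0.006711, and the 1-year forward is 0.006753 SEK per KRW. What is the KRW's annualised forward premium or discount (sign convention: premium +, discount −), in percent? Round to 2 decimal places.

T = 1 year.
(F − S)/S = (0.006753 − 0.006711)/0.006711 = 0.0062584.
×(1/T) gives 0.63% p.a.

+0.63%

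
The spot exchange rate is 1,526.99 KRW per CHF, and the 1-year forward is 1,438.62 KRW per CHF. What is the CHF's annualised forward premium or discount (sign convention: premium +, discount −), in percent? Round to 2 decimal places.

T = 1 year.
CHF trades forward at -5.78720% vs spot over the period.
Per annum: -0.0578720 / 1 = -0.057872 = -5.79%.

-5.79%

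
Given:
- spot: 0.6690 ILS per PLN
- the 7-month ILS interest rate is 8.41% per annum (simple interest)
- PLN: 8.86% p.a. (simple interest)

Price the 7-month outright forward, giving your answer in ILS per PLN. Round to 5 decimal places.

0.66733

T = 7/12 years.
ILS accumulates by 1 + 0.0841×7/12 = 1.0490583.
PLN growth factor: 1 + 0.0886×7/12 = 1.0516833.
Forward (ILS per PLN) = 0.669 × 1.0490583 / 1.0516833 = 0.6673302.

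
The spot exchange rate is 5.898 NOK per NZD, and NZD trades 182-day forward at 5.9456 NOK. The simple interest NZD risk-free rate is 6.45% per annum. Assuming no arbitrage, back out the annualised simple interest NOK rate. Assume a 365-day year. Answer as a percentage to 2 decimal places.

T = 182/365 years.
F/S = 5.9456/5.898 = 1.0080705 = (growth of NOK) / (growth of NZD).
NZD growth factor: 1 + 0.0645×182/365 = 1.0321616.
Hence g_NOK = 1.0404917.
r = (1.0404917 − 1)/(182/365) = 0.081206 → 8.12%.

8.12%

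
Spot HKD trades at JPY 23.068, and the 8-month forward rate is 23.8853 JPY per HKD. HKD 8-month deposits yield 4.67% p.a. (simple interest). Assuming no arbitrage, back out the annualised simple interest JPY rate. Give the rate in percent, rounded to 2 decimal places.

10.15%

T = 8/12 years.
F/S = 23.8853/23.068 = 1.0354300 = (growth of JPY) / (growth of HKD).
HKD growth factor: 1 + 0.0467×8/12 = 1.0311333.
That pins the JPY growth at 1.0676664.
r = (1.0676664 − 1)/(8/12) = 0.101500 → 10.15%.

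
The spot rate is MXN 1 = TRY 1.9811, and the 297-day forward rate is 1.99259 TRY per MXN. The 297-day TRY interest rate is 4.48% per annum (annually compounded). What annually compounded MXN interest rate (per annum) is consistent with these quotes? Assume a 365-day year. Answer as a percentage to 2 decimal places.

T = 297/365 years.
F/S = 1.99259/1.9811 = 1.0057998 = (growth of TRY) / (growth of MXN).
The TRY side grows by (1 + 0.0448)^(297/365) = 1.0363042.
That pins the MXN growth at 1.0303285.
r = 1.0303285^(365/297) − 1 = 0.037401 → 3.74%.

3.74%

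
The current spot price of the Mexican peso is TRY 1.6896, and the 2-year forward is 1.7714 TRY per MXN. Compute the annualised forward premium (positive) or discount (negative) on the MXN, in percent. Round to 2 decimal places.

T = 2 years.
(F − S)/S = (1.7714 − 1.6896)/1.6896 = 0.0484138.
×(1/T) gives 2.42% p.a.

+2.42%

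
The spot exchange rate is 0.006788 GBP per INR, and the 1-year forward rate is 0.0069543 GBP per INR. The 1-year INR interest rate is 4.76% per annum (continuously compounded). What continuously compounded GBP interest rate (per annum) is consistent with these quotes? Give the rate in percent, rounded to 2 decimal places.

T = 1 year.
By CIP, F/S equals the GBP-to-INR growth ratio: 0.0069543/0.006788 = 1.0244991.
The INR side grows by e^(0.0476×1) = 1.0487511.
That pins the GBP growth at 1.0744446.
r = ln(1.0744446)/1 = 0.071804 → 7.18%.

7.18%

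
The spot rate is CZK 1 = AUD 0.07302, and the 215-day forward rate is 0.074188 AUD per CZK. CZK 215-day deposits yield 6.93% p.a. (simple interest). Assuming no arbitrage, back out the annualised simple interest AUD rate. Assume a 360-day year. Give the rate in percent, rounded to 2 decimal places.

T = 215/360 years.
F/S = 0.074188/0.07302 = 1.0159956 = (growth of AUD) / (growth of CZK).
The CZK side grows by 1 + 0.0693×215/360 = 1.0413875.
Hence g_AUD = 1.0580451.
r = (1.0580451 − 1)/(215/360) = 0.097192 → 9.72%.

9.72%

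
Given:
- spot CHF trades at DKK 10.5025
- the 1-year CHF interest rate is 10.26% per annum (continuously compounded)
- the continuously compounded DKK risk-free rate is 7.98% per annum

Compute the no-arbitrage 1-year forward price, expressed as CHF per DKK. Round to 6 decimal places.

0.097411

T = 1 year.
DKK accumulates by e^(0.0798×1) = 1.0830704.
CHF growth factor: e^(0.1026×1) = 1.1080481.
So F = 10.5025 × 1.0830704 / 1.1080481 = 10.26575 (DKK/CHF).
Quoted the other way: 1/10.26575 = 0.097411 CHF per DKK.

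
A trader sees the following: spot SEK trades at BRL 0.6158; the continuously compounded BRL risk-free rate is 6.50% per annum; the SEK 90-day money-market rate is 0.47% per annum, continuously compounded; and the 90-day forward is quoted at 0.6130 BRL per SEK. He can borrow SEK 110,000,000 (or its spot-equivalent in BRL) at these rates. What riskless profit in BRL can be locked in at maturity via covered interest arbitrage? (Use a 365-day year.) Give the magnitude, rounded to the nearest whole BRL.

T = 90/365 years.
Invest the SEK and cover forward: 110,000,000 × 1.0011595759 × 0.6130 = BRL 67,508,190.20.
Convert at spot and invest in BRL: 110,000,000 × 0.6158 × 1.0161565249 = BRL 68,832,410.68.
The quoted forward undervalues SEK, so borrow SEK, convert to BRL at spot, deposit the BRL at 6.50%, and buy SEK forward at 0.6130 to cover the loan.
Arbitrage profit = |67,508,190.20 − 68,832,410.68| = BRL 1,324,220.

BRL 1,324,220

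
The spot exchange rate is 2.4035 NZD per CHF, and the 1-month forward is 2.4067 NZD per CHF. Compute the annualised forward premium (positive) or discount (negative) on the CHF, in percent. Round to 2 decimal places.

+1.60%

T = 1/12 years.
(F − S)/S = (2.4067 − 2.4035)/2.4035 = 0.0013314.
Annualise by dividing by T: 0.0013314 / (1/12) = 0.015977 → 1.60%.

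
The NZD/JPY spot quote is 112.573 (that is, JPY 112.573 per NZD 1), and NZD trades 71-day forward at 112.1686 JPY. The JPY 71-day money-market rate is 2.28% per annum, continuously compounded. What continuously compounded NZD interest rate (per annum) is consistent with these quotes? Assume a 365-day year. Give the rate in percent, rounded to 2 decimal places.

4.13%

T = 71/365 years.
F/S = 112.1686/112.573 = 0.9964077 = (growth of JPY) / (growth of NZD).
JPY growth factor: e^(0.0228×71/365) = 1.0044449.
That pins the NZD growth at 1.0080662.
Take logs: ln 1.0080662 / (71/365) = 0.041301, so 4.13%.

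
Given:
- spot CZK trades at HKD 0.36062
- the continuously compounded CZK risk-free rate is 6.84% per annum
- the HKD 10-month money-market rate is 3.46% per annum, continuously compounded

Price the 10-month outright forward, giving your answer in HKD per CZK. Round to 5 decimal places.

T = 10/12 years.
Growth of 1 HKD over T: e^(0.0346×10/12) = 1.029253.
CZK accumulates by e^(0.0684×10/12) = 1.0586558.
CIP: F = S · (grow HKD)/(grow CZK) = 0.36062 × 1.029253/1.0586558 = 0.3506042 HKD per CZK.

0.35060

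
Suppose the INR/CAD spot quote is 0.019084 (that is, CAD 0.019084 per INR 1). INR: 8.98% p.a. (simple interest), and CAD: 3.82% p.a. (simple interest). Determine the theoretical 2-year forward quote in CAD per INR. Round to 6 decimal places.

T = 2 years.
Growth of 1 CAD over T: 1 + 0.0382×2 = 1.076400.
INR accumulates by 1 + 0.0898×2 = 1.179600.
CIP: F = S · (grow CAD)/(grow INR) = 0.019084 × 1.076400/1.179600 = 0.01741439 CAD per INR.

0.017414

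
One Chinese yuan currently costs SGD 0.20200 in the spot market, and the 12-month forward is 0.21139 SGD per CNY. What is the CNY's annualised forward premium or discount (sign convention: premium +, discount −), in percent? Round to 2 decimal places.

+4.65%

T = 1 year.
(F − S)/S = (0.21139 − 0.202)/0.202 = 0.0464851.
Per annum: 0.0464851 / 1 = 0.046485 = 4.65%.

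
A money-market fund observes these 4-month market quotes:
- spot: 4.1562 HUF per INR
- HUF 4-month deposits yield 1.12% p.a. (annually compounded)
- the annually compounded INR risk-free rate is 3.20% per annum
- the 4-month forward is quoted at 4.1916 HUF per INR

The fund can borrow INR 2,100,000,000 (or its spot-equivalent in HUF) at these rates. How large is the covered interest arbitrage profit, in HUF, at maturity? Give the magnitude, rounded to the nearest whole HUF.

T = 4/12 years.
Invest the INR and cover forward: 2,100,000,000 × 1.010554869442 × 4.1916 = HUF 8,895,267,760.58.
Convert at spot and invest in HUF: 2,100,000,000 × 4.1562 × 1.003719481637 = HUF 8,760,483,710.12.
The quoted forward overvalues INR, so borrow HUF, buy INR at spot, deposit the INR at 3.20%, and sell the proceeds forward at 4.1916.
The gap between the two covered legs is HUF 134,784,050.

HUF 134,784,050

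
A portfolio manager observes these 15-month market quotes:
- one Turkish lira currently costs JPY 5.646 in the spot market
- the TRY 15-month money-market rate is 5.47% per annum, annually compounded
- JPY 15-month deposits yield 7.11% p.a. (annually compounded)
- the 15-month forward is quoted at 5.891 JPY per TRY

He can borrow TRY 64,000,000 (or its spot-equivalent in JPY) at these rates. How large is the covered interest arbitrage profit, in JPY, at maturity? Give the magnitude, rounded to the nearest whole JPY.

JPY 9,237,982

T = 15/12 years.
Invest the TRY and cover forward: 64,000,000 × 1.06883626936 × 5.891 = JPY 402,976,925.62.
Convert at spot and invest in JPY: 64,000,000 × 5.646 × 1.08965125689 = JPY 393,738,943.77.
The quoted forward overvalues TRY, so borrow JPY, buy TRY at spot, deposit the TRY at 5.47%, and sell the proceeds forward at 5.891.
Arbitrage profit = |402,976,925.62 − 393,738,943.77| = JPY 9,237,982.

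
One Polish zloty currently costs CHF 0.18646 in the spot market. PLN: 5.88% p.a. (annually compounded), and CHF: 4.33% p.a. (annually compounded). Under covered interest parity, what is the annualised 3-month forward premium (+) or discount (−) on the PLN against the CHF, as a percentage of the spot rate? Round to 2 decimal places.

T = 3/12 years.
F = S · g_CHF/g_PLN = 0.18646 × 1.0106535/1.0143866 = 0.18577380.
Annualised premium = (F − S)/S × (1/T) = (0.18577380 − 0.18646)/0.18646 ÷ (3/12) = -1.47%.

-1.47%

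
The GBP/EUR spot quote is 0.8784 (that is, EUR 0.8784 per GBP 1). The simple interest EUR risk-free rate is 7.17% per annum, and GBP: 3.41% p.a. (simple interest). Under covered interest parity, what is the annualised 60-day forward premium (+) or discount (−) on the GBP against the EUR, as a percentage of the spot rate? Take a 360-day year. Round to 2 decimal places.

+3.74%

T = 60/360 years.
No-arbitrage forward: 0.8784 × 1.011950 / 1.0056833 = 0.8838736 EUR/GBP.
Annualised premium = (F − S)/S × (1/T) = (0.8838736 − 0.8784)/0.8784 ÷ (60/360) = 3.74%.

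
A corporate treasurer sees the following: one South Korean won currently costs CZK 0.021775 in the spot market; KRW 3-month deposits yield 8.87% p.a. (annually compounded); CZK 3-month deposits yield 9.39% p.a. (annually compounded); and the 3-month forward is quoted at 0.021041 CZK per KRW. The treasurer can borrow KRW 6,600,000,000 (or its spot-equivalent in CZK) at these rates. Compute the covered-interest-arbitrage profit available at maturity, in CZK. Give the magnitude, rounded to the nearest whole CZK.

CZK 5,123,405

T = 3/12 years.
Route A — deposit KRW, sell forward: 6,600,000,000 × 1.02147338588 × 0.021041 = CZK 141,852,621.98.
Route B — convert at spot, deposit CZK: 6,600,000,000 × 0.021775 × 1.02269093299 = CZK 146,976,027.43.
The quoted forward undervalues KRW, so borrow KRW, convert to CZK at spot, deposit the CZK at 9.39%, and buy KRW forward at 0.021041 to cover the loan.
The gap between the two covered legs is CZK 5,123,405.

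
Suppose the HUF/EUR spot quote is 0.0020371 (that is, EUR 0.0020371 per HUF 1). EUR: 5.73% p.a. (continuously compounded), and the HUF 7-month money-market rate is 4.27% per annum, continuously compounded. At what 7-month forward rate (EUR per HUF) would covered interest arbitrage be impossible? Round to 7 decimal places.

T = 7/12 years.
EUR growth factor: e^(0.0573×7/12) = 1.0339899.
Growth of 1 HUF over T: e^(0.0427×7/12) = 1.0252211.
CIP: F = S · (grow EUR)/(grow HUF) = 0.0020371 × 1.0339899/1.0252211 = 0.002054523 EUR per HUF.

0.0020545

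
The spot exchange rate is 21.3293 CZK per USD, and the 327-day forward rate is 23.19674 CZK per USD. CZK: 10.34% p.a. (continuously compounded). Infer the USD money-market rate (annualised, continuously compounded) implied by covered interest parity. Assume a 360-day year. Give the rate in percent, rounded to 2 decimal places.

1.10%

T = 327/360 years.
By CIP, F/S equals the CZK-to-USD growth ratio: 23.19674/21.3293 = 1.0875528.
CZK growth factor: e^(0.1034×327/360) = 1.0984737.
So the USD growth factor = 1.0100417.
Take logs: ln 1.0100417 / (327/360) = 0.011000, so 1.10%.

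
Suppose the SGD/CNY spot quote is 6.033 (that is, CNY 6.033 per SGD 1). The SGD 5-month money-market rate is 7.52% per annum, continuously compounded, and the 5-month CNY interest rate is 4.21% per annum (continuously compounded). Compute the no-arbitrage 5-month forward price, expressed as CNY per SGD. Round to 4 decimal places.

T = 5/12 years.
CNY growth factor: e^(0.0421×5/12) = 1.0176964.
SGD growth factor: e^(0.0752×5/12) = 1.0318294.
Forward (CNY per SGD) = 6.033 × 1.0176964 / 1.0318294 = 5.950366.

5.9504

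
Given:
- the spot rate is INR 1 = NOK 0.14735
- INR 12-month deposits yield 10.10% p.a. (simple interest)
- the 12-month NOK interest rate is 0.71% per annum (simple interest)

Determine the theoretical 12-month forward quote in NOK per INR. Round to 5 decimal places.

T = 1 year.
Growth of 1 NOK over T: 1 + 0.0071×1 = 1.007100.
INR growth factor: 1 + 0.1010×1 = 1.101000.
So F = 0.14735 × 1.007100 / 1.101000 = 0.1347831 (NOK/INR).

0.13478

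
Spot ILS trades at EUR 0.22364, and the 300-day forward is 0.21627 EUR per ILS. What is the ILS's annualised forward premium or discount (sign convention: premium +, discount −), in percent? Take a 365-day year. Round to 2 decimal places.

-4.01%

T = 300/365 years.
ILS trades forward at -3.29547% vs spot over the period.
Per annum: -0.0329547 / (300/365) = -0.040095 = -4.01%.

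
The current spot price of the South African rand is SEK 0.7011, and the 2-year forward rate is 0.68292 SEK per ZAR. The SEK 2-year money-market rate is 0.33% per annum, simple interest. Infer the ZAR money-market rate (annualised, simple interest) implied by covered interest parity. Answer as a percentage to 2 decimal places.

T = 2 years.
By CIP, F/S equals the SEK-to-ZAR growth ratio: 0.68292/0.7011 = 0.9740693.
The SEK side grows by 1 + 0.0033×2 = 1.006600.
Hence g_ZAR = 1.0333967.
(1.0333967 − 1)/T = 0.016698, i.e. 1.67%.

1.67%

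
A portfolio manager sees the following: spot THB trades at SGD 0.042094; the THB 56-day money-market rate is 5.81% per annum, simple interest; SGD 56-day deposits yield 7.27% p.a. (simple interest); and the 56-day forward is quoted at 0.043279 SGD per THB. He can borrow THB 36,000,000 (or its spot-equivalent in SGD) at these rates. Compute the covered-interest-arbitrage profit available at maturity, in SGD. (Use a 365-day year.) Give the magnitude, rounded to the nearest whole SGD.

SGD 39,646

T = 56/365 years.
Invest the THB and cover forward: 36,000,000 × 1.008913973 × 0.043279 = SGD 1,571,932.36.
Convert at spot and invest in SGD: 36,000,000 × 0.042094 × 1.011153973 = SGD 1,532,286.55.
The quoted forward overvalues THB, so borrow SGD, buy THB at spot, deposit the THB at 5.81%, and sell the proceeds forward at 0.043279.
Profit = 1,571,932.36 − 1,532,286.55 = SGD 39,646.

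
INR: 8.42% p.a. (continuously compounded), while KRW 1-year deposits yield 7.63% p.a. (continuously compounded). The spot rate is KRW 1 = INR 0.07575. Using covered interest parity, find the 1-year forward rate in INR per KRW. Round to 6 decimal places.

T = 1 year.
Growth of 1 INR over T: e^(0.0842×1) = 1.0878464.
Growth of 1 KRW over T: e^(0.0763×1) = 1.0792863.
Forward (INR per KRW) = 0.07575 × 1.0878464 / 1.0792863 = 0.07635079.

0.076351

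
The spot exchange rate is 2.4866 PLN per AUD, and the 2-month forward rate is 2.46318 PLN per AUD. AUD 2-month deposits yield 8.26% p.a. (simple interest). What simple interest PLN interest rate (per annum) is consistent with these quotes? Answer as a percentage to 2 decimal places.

2.53%

T = 2/12 years.
By CIP, F/S equals the PLN-to-AUD growth ratio: 2.46318/2.4866 = 0.9905815.
The AUD side grows by 1 + 0.0826×2/12 = 1.0137667.
That pins the PLN growth at 1.0042185.
r = (1.0042185 − 1)/(2/12) = 0.025311 → 2.53%.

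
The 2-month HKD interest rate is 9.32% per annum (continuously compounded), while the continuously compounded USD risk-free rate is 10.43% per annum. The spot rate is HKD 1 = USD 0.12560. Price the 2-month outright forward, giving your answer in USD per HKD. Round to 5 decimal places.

0.12583

T = 2/12 years.
USD growth factor: e^(0.1043×2/12) = 1.0175353.
HKD accumulates by e^(0.0932×2/12) = 1.0156546.
Forward (USD per HKD) = 0.1256 × 1.0175353 / 1.0156546 = 0.1258326.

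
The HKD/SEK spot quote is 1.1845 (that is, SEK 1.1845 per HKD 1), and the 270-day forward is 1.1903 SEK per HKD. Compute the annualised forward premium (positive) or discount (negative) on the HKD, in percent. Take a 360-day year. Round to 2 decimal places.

+0.65%

T = 270/360 years.
HKD trades forward at +0.48966% vs spot over the period.
Per annum: 0.0048966 / (270/360) = 0.006529 = 0.65%.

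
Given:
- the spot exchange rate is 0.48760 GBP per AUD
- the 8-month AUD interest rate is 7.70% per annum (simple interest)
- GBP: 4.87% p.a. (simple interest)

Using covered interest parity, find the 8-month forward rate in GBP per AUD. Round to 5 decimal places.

T = 8/12 years.
GBP accumulates by 1 + 0.0487×8/12 = 1.0324667.
Growth of 1 AUD over T: 1 + 0.0770×8/12 = 1.0513333.
Forward (GBP per AUD) = 0.4876 × 1.0324667 / 1.0513333 = 0.4788498.

0.47885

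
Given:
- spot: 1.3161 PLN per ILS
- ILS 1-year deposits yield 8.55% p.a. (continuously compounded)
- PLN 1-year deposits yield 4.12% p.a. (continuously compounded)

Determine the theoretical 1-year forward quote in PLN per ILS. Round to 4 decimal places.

1.2591

T = 1 year.
PLN accumulates by e^(0.0412×1) = 1.0420605.
ILS accumulates by e^(0.0855×1) = 1.0892616.
So F = 1.3161 × 1.0420605 / 1.0892616 = 1.259069 (PLN/ILS).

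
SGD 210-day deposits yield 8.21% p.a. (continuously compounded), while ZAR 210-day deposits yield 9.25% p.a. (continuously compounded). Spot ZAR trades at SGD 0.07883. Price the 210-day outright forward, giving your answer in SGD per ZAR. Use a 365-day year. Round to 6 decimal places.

T = 210/365 years.
SGD growth factor: e^(0.0821×210/365) = 1.048369.
ZAR accumulates by e^(0.0925×210/365) = 1.0546608.
CIP: F = S · (grow SGD)/(grow ZAR) = 0.07883 × 1.048369/1.0546608 = 0.07835972 SGD per ZAR.

0.078360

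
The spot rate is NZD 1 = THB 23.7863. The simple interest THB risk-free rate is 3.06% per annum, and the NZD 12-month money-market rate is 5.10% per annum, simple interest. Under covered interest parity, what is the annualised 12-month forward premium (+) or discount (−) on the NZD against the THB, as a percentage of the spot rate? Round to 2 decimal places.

-1.94%

T = 1 year.
CIP forward (THB per NZD) = 23.7863 × 1.030600/1.051000 = 23.3246059.
(F − S)/S ÷ T = (23.3246059 − 23.7863)/23.7863/1 = -0.019410 → -1.94%.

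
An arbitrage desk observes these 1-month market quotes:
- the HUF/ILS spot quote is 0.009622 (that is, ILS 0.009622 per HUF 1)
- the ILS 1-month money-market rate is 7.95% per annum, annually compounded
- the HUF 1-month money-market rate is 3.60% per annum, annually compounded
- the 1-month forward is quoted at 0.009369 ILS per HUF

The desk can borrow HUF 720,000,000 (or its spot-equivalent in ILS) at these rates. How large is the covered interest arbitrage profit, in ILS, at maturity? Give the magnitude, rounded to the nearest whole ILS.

ILS 206,554

T = 1/12 years.
Route A — deposit HUF, sell forward: 720,000,000 × 1.002951609 × 0.009369 = ILS 6,765,590.61.
Route B — convert at spot, deposit ILS: 720,000,000 × 0.009622 × 1.006395193 = ILS 6,972,144.87.
The quoted forward undervalues HUF, so borrow HUF, convert to ILS at spot, deposit the ILS at 7.95%, and buy HUF forward at 0.009369 to cover the loan.
Profit = 6,972,144.87 − 6,765,590.61 = ILS 206,554.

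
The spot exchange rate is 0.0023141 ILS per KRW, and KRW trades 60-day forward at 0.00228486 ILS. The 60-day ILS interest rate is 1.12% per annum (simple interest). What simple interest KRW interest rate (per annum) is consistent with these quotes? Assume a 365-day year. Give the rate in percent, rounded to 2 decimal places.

8.92%

T = 60/365 years.
F/S = 0.00228486/0.0023141 = 0.9873644 = (growth of ILS) / (growth of KRW).
The ILS side grows by 1 + 0.0112×60/365 = 1.0018411.
So the KRW growth factor = 1.014662.
r = (1.014662 − 1)/(60/365) = 0.089194 → 8.92%.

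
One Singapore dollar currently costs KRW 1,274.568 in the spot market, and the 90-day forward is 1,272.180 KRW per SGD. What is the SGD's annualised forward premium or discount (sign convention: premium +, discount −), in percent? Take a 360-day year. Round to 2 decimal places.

-0.75%

T = 90/360 years.
SGD trades forward at -0.18736% vs spot over the period.
Per annum: -0.0018736 / (90/360) = -0.007494 = -0.75%.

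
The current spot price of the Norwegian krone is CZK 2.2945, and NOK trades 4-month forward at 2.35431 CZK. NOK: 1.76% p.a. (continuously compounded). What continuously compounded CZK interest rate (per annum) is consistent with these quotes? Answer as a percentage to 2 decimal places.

9.48%

T = 4/12 years.
By CIP, F/S equals the CZK-to-NOK growth ratio: 2.35431/2.2945 = 1.0260667.
The NOK side grows by e^(0.0176×4/12) = 1.0058839.
Hence g_CZK = 1.032104.
r = ln(1.032104)/(4/12) = 0.094798 → 9.48%.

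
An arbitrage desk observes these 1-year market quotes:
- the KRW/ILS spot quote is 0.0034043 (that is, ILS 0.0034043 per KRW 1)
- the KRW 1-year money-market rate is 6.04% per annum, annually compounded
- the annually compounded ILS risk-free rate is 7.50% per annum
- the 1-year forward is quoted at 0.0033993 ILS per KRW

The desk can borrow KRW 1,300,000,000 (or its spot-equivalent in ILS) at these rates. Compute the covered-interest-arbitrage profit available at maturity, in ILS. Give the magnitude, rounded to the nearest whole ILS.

ILS 71,506

T = 1 year.
Invest the KRW and cover forward: 1,300,000,000 × 1.060400 × 0.0033993 = ILS 4,686,003.04.
Convert at spot and invest in ILS: 1,300,000,000 × 0.0034043 × 1.075000 = ILS 4,757,509.25.
The quoted forward undervalues KRW, so borrow KRW, convert to ILS at spot, deposit the ILS at 7.50%, and buy KRW forward at 0.0033993 to cover the loan.
The gap between the two covered legs is ILS 71,506.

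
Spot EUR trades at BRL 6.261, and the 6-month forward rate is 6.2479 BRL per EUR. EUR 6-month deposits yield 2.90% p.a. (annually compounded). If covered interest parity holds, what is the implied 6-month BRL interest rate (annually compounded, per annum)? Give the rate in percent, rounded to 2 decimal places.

T = 6/12 years.
By CIP, F/S equals the BRL-to-EUR growth ratio: 6.2479/6.261 = 0.9979077.
The EUR side grows by (1 + 0.0290)^(6/12) = 1.0143964.
Hence g_BRL = 1.012274.
r = 1.012274^(12/6) − 1 = 0.024699 → 2.47%.

2.47%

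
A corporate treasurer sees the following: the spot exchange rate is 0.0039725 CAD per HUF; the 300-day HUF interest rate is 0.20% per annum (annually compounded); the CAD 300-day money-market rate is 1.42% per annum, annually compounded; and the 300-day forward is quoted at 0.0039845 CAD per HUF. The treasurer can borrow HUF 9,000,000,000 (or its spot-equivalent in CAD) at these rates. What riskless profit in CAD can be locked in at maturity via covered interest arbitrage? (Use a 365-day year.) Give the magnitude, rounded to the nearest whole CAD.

T = 300/365 years.
Route A — deposit HUF, sell forward: 9,000,000,000 × 1.0016435431 × 0.0039845 = CAD 35,919,438.28.
Route B — convert at spot, deposit CAD: 9,000,000,000 × 0.0039725 × 1.0116565576 = CAD 36,169,251.08.
The quoted forward undervalues HUF, so borrow HUF, convert to CAD at spot, deposit the CAD at 1.42%, and buy HUF forward at 0.0039845 to cover the loan.
The gap between the two covered legs is CAD 249,813.

CAD 249,813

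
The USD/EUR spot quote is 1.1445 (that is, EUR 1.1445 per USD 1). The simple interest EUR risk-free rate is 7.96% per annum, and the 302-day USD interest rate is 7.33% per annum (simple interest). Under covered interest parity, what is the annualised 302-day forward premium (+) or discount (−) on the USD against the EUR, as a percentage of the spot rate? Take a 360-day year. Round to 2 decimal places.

T = 302/360 years.
CIP forward (EUR per USD) = 1.1445 × 1.0667756/1.0614906 = 1.1501983.
Annualised premium = (F − S)/S × (1/T) = (1.1501983 − 1.1445)/1.1445 ÷ (302/360) = 0.59%.

+0.59%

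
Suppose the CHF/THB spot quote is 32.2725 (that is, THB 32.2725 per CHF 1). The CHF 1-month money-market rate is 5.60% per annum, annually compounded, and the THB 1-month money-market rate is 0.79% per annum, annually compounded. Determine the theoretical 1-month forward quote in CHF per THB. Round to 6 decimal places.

T = 1/12 years.
THB accumulates by (1 + 0.0079)^(1/12) = 1.000656.
CHF accumulates by (1 + 0.0560)^(1/12) = 1.004551.
So F = 32.2725 × 1.000656 / 1.004551 = 32.14737 (THB/CHF).
Invert for CHF per THB: 1 / 32.14737 = 0.031107.

0.031107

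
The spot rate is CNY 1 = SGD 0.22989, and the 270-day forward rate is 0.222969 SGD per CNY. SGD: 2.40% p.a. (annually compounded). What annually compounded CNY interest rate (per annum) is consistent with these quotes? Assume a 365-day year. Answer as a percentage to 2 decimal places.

T = 270/365 years.
F/S = 0.222969/0.22989 = 0.9698943 = (growth of SGD) / (growth of CNY).
SGD growth factor: (1 + 0.0240)^(270/365) = 1.0176985.
That pins the CNY growth at 1.0492881.
Annualise: 1.0492881^(365/270) − 1 = 0.067202 = 6.72%.

6.72%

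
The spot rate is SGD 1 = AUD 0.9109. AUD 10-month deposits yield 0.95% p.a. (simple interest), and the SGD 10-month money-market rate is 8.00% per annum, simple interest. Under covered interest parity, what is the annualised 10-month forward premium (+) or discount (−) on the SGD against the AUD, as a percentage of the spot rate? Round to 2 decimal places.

-6.61%

T = 10/12 years.
CIP forward (AUD per SGD) = 0.9109 × 1.0079167/1.0666667 = 0.8607293.
Annualised premium = (F − S)/S × (1/T) = (0.8607293 − 0.9109)/0.9109 ÷ (10/12) = -6.61%.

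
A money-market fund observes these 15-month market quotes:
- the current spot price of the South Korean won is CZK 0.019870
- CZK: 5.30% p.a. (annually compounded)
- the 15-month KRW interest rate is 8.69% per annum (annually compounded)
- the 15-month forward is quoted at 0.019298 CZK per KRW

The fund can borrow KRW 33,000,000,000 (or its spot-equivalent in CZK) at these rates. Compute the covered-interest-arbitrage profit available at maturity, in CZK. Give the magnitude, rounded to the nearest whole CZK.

T = 15/12 years.
Keep in KRW, deliver into the forward: 33,000,000,000·1.10978023528·0.019298 = CZK 706,745,786.35.
Swap to CZK now, deposit: 33,000,000,000·0.019870·1.06668322178 = CZK 699,434,855.35.
The quoted forward overvalues KRW, so borrow CZK, buy KRW at spot, deposit the KRW at 8.69%, and sell the proceeds forward at 0.019298.
Profit = 706,745,786.35 − 699,434,855.35 = CZK 7,310,931.

CZK 7,310,931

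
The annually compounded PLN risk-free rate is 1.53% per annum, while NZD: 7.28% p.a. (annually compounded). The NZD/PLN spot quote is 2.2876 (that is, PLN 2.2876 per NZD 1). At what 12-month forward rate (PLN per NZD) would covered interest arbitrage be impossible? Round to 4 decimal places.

T = 1 year.
PLN accumulates by (1 + 0.0153)^1 = 1.015300.
NZD accumulates by (1 + 0.0728)^1 = 1.072800.
CIP: F = S · (grow PLN)/(grow NZD) = 2.2876 × 1.015300/1.072800 = 2.164989 PLN per NZD.

2.1650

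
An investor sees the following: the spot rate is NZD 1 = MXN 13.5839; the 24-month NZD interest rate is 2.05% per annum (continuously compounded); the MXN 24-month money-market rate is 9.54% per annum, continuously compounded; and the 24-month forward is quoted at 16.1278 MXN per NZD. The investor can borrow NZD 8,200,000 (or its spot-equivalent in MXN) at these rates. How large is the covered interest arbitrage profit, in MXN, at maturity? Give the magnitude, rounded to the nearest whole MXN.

T = 2 years.
Route A — deposit NZD, sell forward: 8,200,000 × 1.04185210555 × 16.1278 = MXN 137,782,815.58.
Route B — convert at spot, deposit MXN: 8,200,000 × 13.5839 × 1.2102173844 = MXN 134,803,669.81.
The quoted forward overvalues NZD, so borrow MXN, buy NZD at spot, deposit the NZD at 2.05%, and sell the proceeds forward at 16.1278.
Arbitrage profit = |137,782,815.58 − 134,803,669.81| = MXN 2,979,146.

MXN 2,979,146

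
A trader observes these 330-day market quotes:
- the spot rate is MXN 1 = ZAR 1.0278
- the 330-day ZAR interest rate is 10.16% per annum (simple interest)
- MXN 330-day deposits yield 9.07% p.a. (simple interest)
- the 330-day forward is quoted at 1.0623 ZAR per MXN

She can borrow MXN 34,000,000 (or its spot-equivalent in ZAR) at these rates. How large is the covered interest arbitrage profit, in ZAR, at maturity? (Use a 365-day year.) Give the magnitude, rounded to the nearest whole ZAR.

T = 330/365 years.
Keep in MXN, deliver into the forward: 34,000,000·1.0820027397·1.0623 = ZAR 39,079,991.35.
Swap to ZAR now, deposit: 34,000,000·1.0278·1.0918575342 = ZAR 38,155,179.90.
The quoted forward overvalues MXN, so borrow ZAR, buy MXN at spot, deposit the MXN at 9.07%, and sell the proceeds forward at 1.0623.
Profit = 39,079,991.35 − 38,155,179.90 = ZAR 924,811.

ZAR 924,811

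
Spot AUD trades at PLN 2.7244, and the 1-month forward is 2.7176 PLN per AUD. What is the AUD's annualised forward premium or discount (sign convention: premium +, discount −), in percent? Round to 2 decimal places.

T = 1/12 years.
Period premium: (2.7176 − 2.7244)/2.7244 = -0.0024960.
Annualise by dividing by T: -0.0024960 / (1/12) = -0.029952 → -3.00%.

-3.00%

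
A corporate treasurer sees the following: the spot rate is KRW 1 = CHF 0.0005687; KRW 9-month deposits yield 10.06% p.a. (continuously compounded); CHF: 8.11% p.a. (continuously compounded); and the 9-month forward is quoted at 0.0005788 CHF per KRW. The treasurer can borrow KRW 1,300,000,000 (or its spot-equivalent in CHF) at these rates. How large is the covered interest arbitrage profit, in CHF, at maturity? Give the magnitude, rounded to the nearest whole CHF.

T = 9/12 years.
Keep in KRW, deliver into the forward: 1,300,000,000·1.07836931·0.0005788 = CHF 811,408.20.
Swap to CHF now, deposit: 1,300,000,000·0.0005687·1.06271292 = CHF 785,674.29.
The quoted forward overvalues KRW, so borrow CHF, buy KRW at spot, deposit the KRW at 10.06%, and sell the proceeds forward at 0.0005788.
Arbitrage profit = |811,408.20 − 785,674.29| = CHF 25,734.

CHF 25,734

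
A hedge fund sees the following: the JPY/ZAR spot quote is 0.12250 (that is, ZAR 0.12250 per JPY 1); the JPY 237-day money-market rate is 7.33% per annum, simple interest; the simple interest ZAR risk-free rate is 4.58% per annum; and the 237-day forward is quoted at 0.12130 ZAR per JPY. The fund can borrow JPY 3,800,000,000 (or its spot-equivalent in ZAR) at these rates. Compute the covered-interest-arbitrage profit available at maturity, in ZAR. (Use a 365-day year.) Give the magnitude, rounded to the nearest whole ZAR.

ZAR 3,535,012

T = 237/365 years.
Route A — deposit JPY, sell forward: 3,800,000,000 × 1.04759479452 × 0.12130 = ZAR 482,878,344.59.
Route B — convert at spot, deposit ZAR: 3,800,000,000 × 0.12250 × 1.02973863014 = ZAR 479,343,332.33.
The quoted forward overvalues JPY, so borrow ZAR, buy JPY at spot, deposit the JPY at 7.33%, and sell the proceeds forward at 0.12130.
Arbitrage profit = |482,878,344.59 − 479,343,332.33| = ZAR 3,535,012.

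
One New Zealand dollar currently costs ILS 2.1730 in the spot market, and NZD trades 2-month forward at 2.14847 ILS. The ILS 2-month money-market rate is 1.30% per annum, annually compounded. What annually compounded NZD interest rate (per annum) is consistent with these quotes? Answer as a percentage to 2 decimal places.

8.44%

T = 2/12 years.
F/S = 2.14847/2.173 = 0.9887115 = (growth of ILS) / (growth of NZD).
The ILS side grows by (1 + 0.0130)^(2/12) = 1.002155.
So the NZD growth factor = 1.013597.
r = 1.013597^(12/2) − 1 = 0.084406 → 8.44%.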